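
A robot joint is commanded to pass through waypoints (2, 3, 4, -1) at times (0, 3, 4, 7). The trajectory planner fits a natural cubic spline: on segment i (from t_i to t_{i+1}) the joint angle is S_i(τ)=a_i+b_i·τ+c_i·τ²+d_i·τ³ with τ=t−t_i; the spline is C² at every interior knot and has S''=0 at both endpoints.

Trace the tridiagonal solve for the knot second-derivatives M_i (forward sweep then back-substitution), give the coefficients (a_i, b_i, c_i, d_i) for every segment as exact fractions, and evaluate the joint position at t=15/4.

  seg 0: a=2 b=-1/21 c=0 d=8/189
  seg 1: a=3 b=23/21 c=8/21 d=-10/21
  seg 2: a=4 b=3/7 c=-22/21 d=22/189
S(15/4) = 859/224

Δ: Δ0=1/3, Δ1=1, Δ2=-5/3
row 1: diag=8, rhs=4; c'=1/8, d'=1/2
row 2: denom=8−1·1/8=63/8; d'=(-16−1·1/2)/(63/8)=-44/21
back: M2=-44/21
back: M1=1/2−1/8·-44/21=16/21
M: M0=0, M1=16/21, M2=-44/21, M3=0
seg 0: a=2, c=M0/2=0, d=(M1−M0)/(6·3)=8/189, b=Δ0−h0·(2M0+M1)/6=-1/21
seg 1: a=3, c=M1/2=8/21, d=(M2−M1)/(6·1)=-10/21, b=Δ1−h1·(2M1+M2)/6=23/21
seg 2: a=4, c=M2/2=-22/21, d=(M3−M2)/(6·3)=22/189, b=Δ2−h2·(2M2+M3)/6=3/7
t_q=15/4 → seg 1, τ=3/4; S=3+23/21·τ+8/21·τ²+-10/21·τ³=859/224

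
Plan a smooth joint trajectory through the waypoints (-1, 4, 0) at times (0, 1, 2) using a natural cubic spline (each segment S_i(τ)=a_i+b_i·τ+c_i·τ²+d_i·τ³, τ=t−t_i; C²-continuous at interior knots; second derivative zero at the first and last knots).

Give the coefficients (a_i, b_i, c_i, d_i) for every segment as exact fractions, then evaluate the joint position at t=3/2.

  seg 0: a=-1 b=29/4 c=0 d=-9/4
  seg 1: a=4 b=1/2 c=-27/4 d=9/4
S(3/2) = 91/32

Δ: Δ0=5, Δ1=-4
row 1: diag=4, rhs=-54; c'=1/4, d'=-27/2
back: M1=-27/2
M: M0=0, M1=-27/2, M2=0
seg 0: a=-1, c=M0/2=0, d=(M1−M0)/(6·1)=-9/4, b=Δ0−h0·(2M0+M1)/6=29/4
seg 1: a=4, c=M1/2=-27/4, d=(M2−M1)/(6·1)=9/4, b=Δ1−h1·(2M1+M2)/6=1/2
t_q=3/2 → seg 1, τ=1/2; S=4+1/2·τ+-27/4·τ²+9/4·τ³=91/32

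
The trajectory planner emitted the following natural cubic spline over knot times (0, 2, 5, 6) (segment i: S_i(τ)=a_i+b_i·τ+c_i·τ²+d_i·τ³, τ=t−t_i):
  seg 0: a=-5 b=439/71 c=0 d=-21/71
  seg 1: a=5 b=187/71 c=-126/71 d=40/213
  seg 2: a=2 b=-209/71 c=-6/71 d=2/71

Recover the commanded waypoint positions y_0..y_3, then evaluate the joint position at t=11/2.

y_0=-5 y_1=5 y_2=2 y_3=-1
S(11/2) = 145/284

y_0 = S_0(0) = a_0 = -5
y_1 = S_1(0) = a_1 = 5
y_2 = S_2(0) = a_2 = 2
y_3 = S_2(1) = -1
t_q=11/2 is in segment 2 (τ=1/2); S_2(τ)=145/284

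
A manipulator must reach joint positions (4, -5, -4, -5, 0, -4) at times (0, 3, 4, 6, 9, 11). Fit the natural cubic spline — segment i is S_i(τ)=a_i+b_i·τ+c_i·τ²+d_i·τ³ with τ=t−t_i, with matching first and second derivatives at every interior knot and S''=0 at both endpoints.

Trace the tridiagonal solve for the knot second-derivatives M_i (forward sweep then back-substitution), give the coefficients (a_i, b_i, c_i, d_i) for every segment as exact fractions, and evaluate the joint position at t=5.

Δ: Δ0=-3, Δ1=1, Δ2=-1/2, Δ3=5/3, Δ4=-2
row 1: diag=8, rhs=24; c'=1/8, d'=3
row 2: denom=6−1·1/8=47/8; d'=(-9−1·3)/(47/8)=-96/47
row 3: denom=10−2·16/47=438/47; d'=(13−2·-96/47)/(438/47)=11/6
row 4: denom=10−3·47/146=1319/146; d'=(-22−3·11/6)/(1319/146)=-4015/1319
back: M4=-4015/1319
back: M3=11/6−47/146·-4015/1319=11132/3957
back: M2=-96/47−16/47·11132/3957=-11872/3957
back: M1=3−1/8·-11872/3957=13355/3957
M: M0=0, M1=13355/3957, M2=-11872/3957, M3=11132/3957, M4=-4015/1319, M5=0
seg 0: a=4, c=M0/2=0, d=(M1−M0)/(6·3)=13355/71226, b=Δ0−h0·(2M0+M1)/6=-37097/7914
seg 1: a=-5, c=M1/2=13355/7914, d=(M2−M1)/(6·1)=-2803/2638, b=Δ1−h1·(2M1+M2)/6=1484/3957
seg 2: a=-4, c=M2/2=-5936/3957, d=(M3−M2)/(6·2)=639/1319, b=Δ2−h2·(2M2+M3)/6=4451/7914
seg 3: a=-5, c=M3/2=5566/3957, d=(M4−M3)/(6·3)=-23177/71226, b=Δ3−h3·(2M3+M4)/6=2971/7914
seg 4: a=0, c=M4/2=-4015/2638, d=(M5−M4)/(6·2)=4015/15828, b=Δ4−h4·(2M4+M5)/6=116/3957
t_q=5 → seg 2, τ=1; S=-4+4451/7914·τ+-5936/3957·τ²+639/1319·τ³=-35243/7914

  seg 0: a=4 b=-37097/7914 c=0 d=13355/71226
  seg 1: a=-5 b=1484/3957 c=13355/7914 d=-2803/2638
  seg 2: a=-4 b=4451/7914 c=-5936/3957 d=639/1319
  seg 3: a=-5 b=2971/7914 c=5566/3957 d=-23177/71226
  seg 4: a=0 b=116/3957 c=-4015/2638 d=4015/15828
S(5) = -35243/7914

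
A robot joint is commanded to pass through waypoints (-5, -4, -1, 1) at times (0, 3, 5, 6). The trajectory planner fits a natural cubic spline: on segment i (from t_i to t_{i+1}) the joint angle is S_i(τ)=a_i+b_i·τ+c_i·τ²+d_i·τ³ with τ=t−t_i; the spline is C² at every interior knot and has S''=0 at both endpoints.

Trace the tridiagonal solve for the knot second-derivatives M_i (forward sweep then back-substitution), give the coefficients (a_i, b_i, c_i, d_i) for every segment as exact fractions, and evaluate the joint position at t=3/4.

  seg 0: a=-5 b=1/84 c=0 d=1/28
  seg 1: a=-4 b=41/42 c=9/28 d=-5/168
  seg 2: a=-1 b=40/21 c=1/7 d=-1/21
S(3/4) = -8917/1792

Δ: Δ0=1/3, Δ1=3/2, Δ2=2
row 1: diag=10, rhs=7; c'=1/5, d'=7/10
row 2: denom=6−2·1/5=28/5; d'=(3−2·7/10)/(28/5)=2/7
back: M2=2/7
back: M1=7/10−1/5·2/7=9/14
M: M0=0, M1=9/14, M2=2/7, M3=0
seg 0: a=-5, c=M0/2=0, d=(M1−M0)/(6·3)=1/28, b=Δ0−h0·(2M0+M1)/6=1/84
seg 1: a=-4, c=M1/2=9/28, d=(M2−M1)/(6·2)=-5/168, b=Δ1−h1·(2M1+M2)/6=41/42
seg 2: a=-1, c=M2/2=1/7, d=(M3−M2)/(6·1)=-1/21, b=Δ2−h2·(2M2+M3)/6=40/21
t_q=3/4 → seg 0, τ=3/4; S=-5+1/84·τ+0·τ²+1/28·τ³=-8917/1792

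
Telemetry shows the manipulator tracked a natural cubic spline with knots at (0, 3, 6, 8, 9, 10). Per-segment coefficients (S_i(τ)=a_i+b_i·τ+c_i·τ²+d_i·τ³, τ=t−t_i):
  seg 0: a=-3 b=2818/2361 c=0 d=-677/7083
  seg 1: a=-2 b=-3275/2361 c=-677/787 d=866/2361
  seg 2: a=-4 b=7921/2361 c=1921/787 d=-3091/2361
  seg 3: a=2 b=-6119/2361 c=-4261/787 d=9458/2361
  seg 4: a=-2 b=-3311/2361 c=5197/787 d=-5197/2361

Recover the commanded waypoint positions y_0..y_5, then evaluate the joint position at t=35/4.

y_0 = S_0(0) = a_0 = -3
y_1 = S_1(0) = a_1 = -2
y_2 = S_2(0) = a_2 = -4
y_3 = S_3(0) = a_3 = 2
y_4 = S_4(0) = a_4 = -2
y_5 = S_4(1) = 1
t_q=35/4 is in segment 3 (τ=3/4); S_3(τ)=-32721/25184

y_0=-3 y_1=-2 y_2=-4 y_3=2 y_4=-2 y_5=1
S(35/4) = -32721/25184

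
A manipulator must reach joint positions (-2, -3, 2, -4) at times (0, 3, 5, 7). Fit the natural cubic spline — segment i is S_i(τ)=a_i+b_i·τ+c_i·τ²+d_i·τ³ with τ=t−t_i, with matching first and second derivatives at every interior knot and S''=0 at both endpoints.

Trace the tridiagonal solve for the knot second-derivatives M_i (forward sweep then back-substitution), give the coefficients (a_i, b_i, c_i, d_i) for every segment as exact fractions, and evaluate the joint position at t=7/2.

Δ: Δ0=-1/3, Δ1=5/2, Δ2=-3
row 1: diag=10, rhs=17; c'=1/5, d'=17/10
row 2: denom=8−2·1/5=38/5; d'=(-33−2·17/10)/(38/5)=-91/19
back: M2=-91/19
back: M1=17/10−1/5·-91/19=101/38
M: M0=0, M1=101/38, M2=-91/19, M3=0
seg 0: a=-2, c=M0/2=0, d=(M1−M0)/(6·3)=101/684, b=Δ0−h0·(2M0+M1)/6=-379/228
seg 1: a=-3, c=M1/2=101/76, d=(M2−M1)/(6·2)=-283/456, b=Δ1−h1·(2M1+M2)/6=265/114
seg 2: a=2, c=M2/2=-91/38, d=(M3−M2)/(6·2)=91/228, b=Δ2−h2·(2M2+M3)/6=11/57
t_q=7/2 → seg 1, τ=1/2; S=-3+265/114·τ+101/76·τ²+-283/456·τ³=-1925/1216

  seg 0: a=-2 b=-379/228 c=0 d=101/684
  seg 1: a=-3 b=265/114 c=101/76 d=-283/456
  seg 2: a=2 b=11/57 c=-91/38 d=91/228
S(7/2) = -1925/1216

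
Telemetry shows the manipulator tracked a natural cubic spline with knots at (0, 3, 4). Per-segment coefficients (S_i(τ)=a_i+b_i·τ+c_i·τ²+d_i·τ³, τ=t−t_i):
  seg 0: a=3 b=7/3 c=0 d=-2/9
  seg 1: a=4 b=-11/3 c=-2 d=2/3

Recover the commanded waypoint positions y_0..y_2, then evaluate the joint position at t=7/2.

y_0=3 y_1=4 y_2=-1
S(7/2) = 7/4

y_0 = S_0(0) = a_0 = 3
y_1 = S_1(0) = a_1 = 4
y_2 = S_1(1) = -1
t_q=7/2 is in segment 1 (τ=1/2); S_1(τ)=7/4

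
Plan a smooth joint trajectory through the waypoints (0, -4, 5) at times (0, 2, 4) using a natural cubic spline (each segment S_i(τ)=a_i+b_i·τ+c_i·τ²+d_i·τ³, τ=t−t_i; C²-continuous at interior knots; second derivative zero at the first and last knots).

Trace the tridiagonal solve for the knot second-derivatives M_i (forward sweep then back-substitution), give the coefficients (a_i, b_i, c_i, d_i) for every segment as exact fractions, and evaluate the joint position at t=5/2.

Δ: Δ0=-2, Δ1=9/2
row 1: diag=8, rhs=39; c'=1/4, d'=39/8
back: M1=39/8
M: M0=0, M1=39/8, M2=0
seg 0: a=0, c=M0/2=0, d=(M1−M0)/(6·2)=13/32, b=Δ0−h0·(2M0+M1)/6=-29/8
seg 1: a=-4, c=M1/2=39/16, d=(M2−M1)/(6·2)=-13/32, b=Δ1−h1·(2M1+M2)/6=5/4
t_q=5/2 → seg 1, τ=1/2; S=-4+5/4·τ+39/16·τ²+-13/32·τ³=-721/256

  seg 0: a=0 b=-29/8 c=0 d=13/32
  seg 1: a=-4 b=5/4 c=39/16 d=-13/32
S(5/2) = -721/256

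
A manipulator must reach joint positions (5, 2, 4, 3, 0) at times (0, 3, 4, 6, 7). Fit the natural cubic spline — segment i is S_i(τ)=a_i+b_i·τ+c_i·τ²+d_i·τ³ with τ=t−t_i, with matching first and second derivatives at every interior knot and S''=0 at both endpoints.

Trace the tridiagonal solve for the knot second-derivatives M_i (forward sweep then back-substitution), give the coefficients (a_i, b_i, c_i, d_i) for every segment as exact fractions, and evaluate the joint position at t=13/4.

Δ: Δ0=-1, Δ1=2, Δ2=-1/2, Δ3=-3
row 1: diag=8, rhs=18; c'=1/8, d'=9/4
row 2: denom=6−1·1/8=47/8; d'=(-15−1·9/4)/(47/8)=-138/47
row 3: denom=6−2·16/47=250/47; d'=(-15−2·-138/47)/(250/47)=-429/250
back: M3=-429/250
back: M2=-138/47−16/47·-429/250=-294/125
back: M1=9/4−1/8·-294/125=318/125
M: M0=0, M1=318/125, M2=-294/125, M3=-429/250, M4=0
seg 0: a=5, c=M0/2=0, d=(M1−M0)/(6·3)=53/375, b=Δ0−h0·(2M0+M1)/6=-284/125
seg 1: a=2, c=M1/2=159/125, d=(M2−M1)/(6·1)=-102/125, b=Δ1−h1·(2M1+M2)/6=193/125
seg 2: a=4, c=M2/2=-147/125, d=(M3−M2)/(6·2)=53/1000, b=Δ2−h2·(2M2+M3)/6=41/25
seg 3: a=3, c=M3/2=-429/500, d=(M4−M3)/(6·1)=143/500, b=Δ3−h3·(2M3+M4)/6=-607/250
t_q=13/4 → seg 1, τ=1/4; S=2+193/125·τ+159/125·τ²+-102/125·τ³=9811/4000

  seg 0: a=5 b=-284/125 c=0 d=53/375
  seg 1: a=2 b=193/125 c=159/125 d=-102/125
  seg 2: a=4 b=41/25 c=-147/125 d=53/1000
  seg 3: a=3 b=-607/250 c=-429/500 d=143/500
S(13/4) = 9811/4000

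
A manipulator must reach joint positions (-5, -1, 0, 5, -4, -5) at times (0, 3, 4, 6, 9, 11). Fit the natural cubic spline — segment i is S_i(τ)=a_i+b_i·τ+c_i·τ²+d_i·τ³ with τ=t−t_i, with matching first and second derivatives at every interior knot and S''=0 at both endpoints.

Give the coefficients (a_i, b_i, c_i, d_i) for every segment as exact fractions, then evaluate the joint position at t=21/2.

Δ: Δ0=4/3, Δ1=1, Δ2=5/2, Δ3=-3, Δ4=-1/2
row 1: diag=8, rhs=-2; c'=1/8, d'=-1/4
row 2: denom=6−1·1/8=47/8; d'=(9−1·-1/4)/(47/8)=74/47
row 3: denom=10−2·16/47=438/47; d'=(-33−2·74/47)/(438/47)=-1699/438
row 4: denom=10−3·47/146=1319/146; d'=(15−3·-1699/438)/(1319/146)=3889/1319
back: M4=3889/1319
back: M3=-1699/438−47/146·3889/1319=-19105/3957
back: M2=74/47−16/47·-19105/3957=12734/3957
back: M1=-1/4−1/8·12734/3957=-2581/3957
M: M0=0, M1=-2581/3957, M2=12734/3957, M3=-19105/3957, M4=3889/1319, M5=0
seg 0: a=-5, c=M0/2=0, d=(M1−M0)/(6·3)=-2581/71226, b=Δ0−h0·(2M0+M1)/6=13133/7914
seg 1: a=-1, c=M1/2=-2581/7914, d=(M2−M1)/(6·1)=5105/7914, b=Δ1−h1·(2M1+M2)/6=2695/3957
seg 2: a=0, c=M2/2=6367/3957, d=(M3−M2)/(6·2)=-10613/15828, b=Δ2−h2·(2M2+M3)/6=5181/2638
seg 3: a=5, c=M3/2=-19105/7914, d=(M4−M3)/(6·3)=15386/35613, b=Δ3−h3·(2M3+M4)/6=2801/7914
seg 4: a=-4, c=M4/2=3889/2638, d=(M5−M4)/(6·2)=-3889/15828, b=Δ4−h4·(2M4+M5)/6=-19513/7914
t_q=21/2 → seg 4, τ=3/2; S=-4+-19513/7914·τ+3889/2638·τ²+-3889/15828·τ³=-219933/42208

  seg 0: a=-5 b=13133/7914 c=0 d=-2581/71226
  seg 1: a=-1 b=2695/3957 c=-2581/7914 d=5105/7914
  seg 2: a=0 b=5181/2638 c=6367/3957 d=-10613/15828
  seg 3: a=5 b=2801/7914 c=-19105/7914 d=15386/35613
  seg 4: a=-4 b=-19513/7914 c=3889/2638 d=-3889/15828
S(21/2) = -219933/42208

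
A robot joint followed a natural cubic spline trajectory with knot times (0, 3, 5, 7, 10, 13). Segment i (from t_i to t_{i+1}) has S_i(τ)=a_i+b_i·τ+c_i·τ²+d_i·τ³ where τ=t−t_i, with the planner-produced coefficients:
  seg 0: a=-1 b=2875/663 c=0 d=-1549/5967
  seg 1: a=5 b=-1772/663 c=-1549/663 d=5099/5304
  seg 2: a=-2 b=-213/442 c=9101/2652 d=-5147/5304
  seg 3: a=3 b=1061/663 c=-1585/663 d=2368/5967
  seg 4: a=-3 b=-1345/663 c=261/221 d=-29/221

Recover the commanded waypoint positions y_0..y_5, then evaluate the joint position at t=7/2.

y_0=-1 y_1=5 y_2=-2 y_3=3 y_4=-3 y_5=-2
S(7/2) = 45257/14144

y_0 = S_0(0) = a_0 = -1
y_1 = S_1(0) = a_1 = 5
y_2 = S_2(0) = a_2 = -2
y_3 = S_3(0) = a_3 = 3
y_4 = S_4(0) = a_4 = -3
y_5 = S_4(3) = -2
t_q=7/2 is in segment 1 (τ=1/2); S_1(τ)=45257/14144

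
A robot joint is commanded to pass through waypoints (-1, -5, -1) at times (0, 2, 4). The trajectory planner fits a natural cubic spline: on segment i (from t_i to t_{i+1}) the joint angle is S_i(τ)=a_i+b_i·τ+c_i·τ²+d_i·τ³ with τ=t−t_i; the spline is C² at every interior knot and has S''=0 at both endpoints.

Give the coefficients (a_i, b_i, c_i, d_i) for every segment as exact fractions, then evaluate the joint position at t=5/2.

Δ: Δ0=-2, Δ1=2
row 1: diag=8, rhs=24; c'=1/4, d'=3
back: M1=3
M: M0=0, M1=3, M2=0
seg 0: a=-1, c=M0/2=0, d=(M1−M0)/(6·2)=1/4, b=Δ0−h0·(2M0+M1)/6=-3
seg 1: a=-5, c=M1/2=3/2, d=(M2−M1)/(6·2)=-1/4, b=Δ1−h1·(2M1+M2)/6=0
t_q=5/2 → seg 1, τ=1/2; S=-5+0·τ+3/2·τ²+-1/4·τ³=-149/32

  seg 0: a=-1 b=-3 c=0 d=1/4
  seg 1: a=-5 b=0 c=3/2 d=-1/4
S(5/2) = -149/32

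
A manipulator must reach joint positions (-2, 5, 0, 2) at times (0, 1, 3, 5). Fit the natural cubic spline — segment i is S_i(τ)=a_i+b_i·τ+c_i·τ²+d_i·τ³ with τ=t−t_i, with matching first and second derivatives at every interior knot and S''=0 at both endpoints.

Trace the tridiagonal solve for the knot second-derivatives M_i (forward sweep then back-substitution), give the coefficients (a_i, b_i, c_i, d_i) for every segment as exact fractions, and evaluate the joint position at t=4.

  seg 0: a=-2 b=391/44 c=0 d=-83/44
  seg 1: a=5 b=71/22 c=-249/44 d=123/88
  seg 2: a=0 b=-29/11 c=30/11 d=-5/11
S(4) = -4/11

Δ: Δ0=7, Δ1=-5/2, Δ2=1
row 1: diag=6, rhs=-57; c'=1/3, d'=-19/2
row 2: denom=8−2·1/3=22/3; d'=(21−2·-19/2)/(22/3)=60/11
back: M2=60/11
back: M1=-19/2−1/3·60/11=-249/22
M: M0=0, M1=-249/22, M2=60/11, M3=0
seg 0: a=-2, c=M0/2=0, d=(M1−M0)/(6·1)=-83/44, b=Δ0−h0·(2M0+M1)/6=391/44
seg 1: a=5, c=M1/2=-249/44, d=(M2−M1)/(6·2)=123/88, b=Δ1−h1·(2M1+M2)/6=71/22
seg 2: a=0, c=M2/2=30/11, d=(M3−M2)/(6·2)=-5/11, b=Δ2−h2·(2M2+M3)/6=-29/11
t_q=4 → seg 2, τ=1; S=0+-29/11·τ+30/11·τ²+-5/11·τ³=-4/11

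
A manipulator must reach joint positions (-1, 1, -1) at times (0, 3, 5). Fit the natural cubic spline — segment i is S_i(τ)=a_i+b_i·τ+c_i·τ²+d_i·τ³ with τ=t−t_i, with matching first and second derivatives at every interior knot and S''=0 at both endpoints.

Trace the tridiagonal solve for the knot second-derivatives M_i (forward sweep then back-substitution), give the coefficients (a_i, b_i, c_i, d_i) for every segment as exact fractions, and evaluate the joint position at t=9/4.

Δ: Δ0=2/3, Δ1=-1
row 1: diag=10, rhs=-10; c'=1/5, d'=-1
back: M1=-1
M: M0=0, M1=-1, M2=0
seg 0: a=-1, c=M0/2=0, d=(M1−M0)/(6·3)=-1/18, b=Δ0−h0·(2M0+M1)/6=7/6
seg 1: a=1, c=M1/2=-1/2, d=(M2−M1)/(6·2)=1/12, b=Δ1−h1·(2M1+M2)/6=-1/3
t_q=9/4 → seg 0, τ=9/4; S=-1+7/6·τ+0·τ²+-1/18·τ³=127/128

  seg 0: a=-1 b=7/6 c=0 d=-1/18
  seg 1: a=1 b=-1/3 c=-1/2 d=1/12
S(9/4) = 127/128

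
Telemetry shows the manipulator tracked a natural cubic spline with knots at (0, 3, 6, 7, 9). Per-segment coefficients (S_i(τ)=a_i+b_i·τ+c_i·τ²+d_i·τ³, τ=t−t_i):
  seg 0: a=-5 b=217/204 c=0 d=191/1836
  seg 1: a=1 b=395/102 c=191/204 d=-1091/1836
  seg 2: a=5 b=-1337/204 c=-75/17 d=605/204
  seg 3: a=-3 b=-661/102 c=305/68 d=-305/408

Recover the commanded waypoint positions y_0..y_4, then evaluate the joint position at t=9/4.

y_0=-5 y_1=1 y_2=5 y_3=-3 y_4=-4
S(9/4) = -6187/4352

y_0 = S_0(0) = a_0 = -5
y_1 = S_1(0) = a_1 = 1
y_2 = S_2(0) = a_2 = 5
y_3 = S_3(0) = a_3 = -3
y_4 = S_3(2) = -4
t_q=9/4 is in segment 0 (τ=9/4); S_0(τ)=-6187/4352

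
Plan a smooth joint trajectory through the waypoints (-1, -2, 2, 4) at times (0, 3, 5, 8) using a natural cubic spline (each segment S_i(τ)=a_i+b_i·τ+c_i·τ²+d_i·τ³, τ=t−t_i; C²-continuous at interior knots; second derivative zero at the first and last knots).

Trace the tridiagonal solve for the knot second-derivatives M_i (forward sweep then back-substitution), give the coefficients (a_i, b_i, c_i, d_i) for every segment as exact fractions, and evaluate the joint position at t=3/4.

  seg 0: a=-1 b=-55/48 c=0 d=13/144
  seg 1: a=-2 b=31/24 c=13/16 d=-11/48
  seg 2: a=2 b=43/24 c=-9/16 d=1/16
S(3/4) = -1865/1024

Δ: Δ0=-1/3, Δ1=2, Δ2=2/3
row 1: diag=10, rhs=14; c'=1/5, d'=7/5
row 2: denom=10−2·1/5=48/5; d'=(-8−2·7/5)/(48/5)=-9/8
back: M2=-9/8
back: M1=7/5−1/5·-9/8=13/8
M: M0=0, M1=13/8, M2=-9/8, M3=0
seg 0: a=-1, c=M0/2=0, d=(M1−M0)/(6·3)=13/144, b=Δ0−h0·(2M0+M1)/6=-55/48
seg 1: a=-2, c=M1/2=13/16, d=(M2−M1)/(6·2)=-11/48, b=Δ1−h1·(2M1+M2)/6=31/24
seg 2: a=2, c=M2/2=-9/16, d=(M3−M2)/(6·3)=1/16, b=Δ2−h2·(2M2+M3)/6=43/24
t_q=3/4 → seg 0, τ=3/4; S=-1+-55/48·τ+0·τ²+13/144·τ³=-1865/1024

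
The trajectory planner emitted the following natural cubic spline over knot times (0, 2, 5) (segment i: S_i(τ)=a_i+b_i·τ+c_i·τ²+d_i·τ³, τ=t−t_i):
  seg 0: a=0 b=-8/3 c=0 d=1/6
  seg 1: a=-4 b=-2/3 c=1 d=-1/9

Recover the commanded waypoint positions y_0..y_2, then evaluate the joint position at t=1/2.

y_0=0 y_1=-4 y_2=0
S(1/2) = -21/16

y_0 = S_0(0) = a_0 = 0
y_1 = S_1(0) = a_1 = -4
y_2 = S_1(3) = 0
t_q=1/2 is in segment 0 (τ=1/2); S_0(τ)=-21/16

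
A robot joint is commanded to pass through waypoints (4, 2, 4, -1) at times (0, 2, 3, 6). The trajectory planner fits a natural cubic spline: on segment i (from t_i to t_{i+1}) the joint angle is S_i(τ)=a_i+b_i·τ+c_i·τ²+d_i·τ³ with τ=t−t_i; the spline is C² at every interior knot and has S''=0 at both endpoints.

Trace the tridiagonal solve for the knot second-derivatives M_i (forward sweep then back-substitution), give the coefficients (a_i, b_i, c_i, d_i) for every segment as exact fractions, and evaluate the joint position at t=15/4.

  seg 0: a=4 b=-307/141 c=0 d=83/282
  seg 1: a=2 b=191/141 c=83/47 d=-158/141
  seg 2: a=4 b=215/141 c=-75/47 d=25/141
S(15/4) = 12997/3008

Δ: Δ0=-1, Δ1=2, Δ2=-5/3
row 1: diag=6, rhs=18; c'=1/6, d'=3
row 2: denom=8−1·1/6=47/6; d'=(-22−1·3)/(47/6)=-150/47
back: M2=-150/47
back: M1=3−1/6·-150/47=166/47
M: M0=0, M1=166/47, M2=-150/47, M3=0
seg 0: a=4, c=M0/2=0, d=(M1−M0)/(6·2)=83/282, b=Δ0−h0·(2M0+M1)/6=-307/141
seg 1: a=2, c=M1/2=83/47, d=(M2−M1)/(6·1)=-158/141, b=Δ1−h1·(2M1+M2)/6=191/141
seg 2: a=4, c=M2/2=-75/47, d=(M3−M2)/(6·3)=25/141, b=Δ2−h2·(2M2+M3)/6=215/141
t_q=15/4 → seg 2, τ=3/4; S=4+215/141·τ+-75/47·τ²+25/141·τ³=12997/3008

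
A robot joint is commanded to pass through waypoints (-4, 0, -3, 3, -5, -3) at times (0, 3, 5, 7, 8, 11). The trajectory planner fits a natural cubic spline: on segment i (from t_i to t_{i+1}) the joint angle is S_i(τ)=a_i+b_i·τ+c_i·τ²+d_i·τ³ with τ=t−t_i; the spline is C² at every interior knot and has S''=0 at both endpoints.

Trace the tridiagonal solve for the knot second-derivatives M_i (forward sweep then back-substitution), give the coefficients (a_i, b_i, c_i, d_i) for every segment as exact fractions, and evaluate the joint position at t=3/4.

  seg 0: a=-4 b=9689/3252 c=0 d=-5353/29268
  seg 1: a=0 b=-3185/1626 c=-5353/3252 d=2033/2168
  seg 2: a=-3 b=2203/813 c=3236/813 d=-1559/813
  seg 3: a=3 b=-1187/271 c=-6118/813 d=3175/813
  seg 4: a=-5 b=-6272/813 c=3407/813 d=-3407/7317
S(3/4) = -127833/69376

Δ: Δ0=4/3, Δ1=-3/2, Δ2=3, Δ3=-8, Δ4=2/3
row 1: diag=10, rhs=-17; c'=1/5, d'=-17/10
row 2: denom=8−2·1/5=38/5; d'=(27−2·-17/10)/(38/5)=4
row 3: denom=6−2·5/19=104/19; d'=(-66−2·4)/(104/19)=-703/52
row 4: denom=8−1·19/104=813/104; d'=(52−1·-703/52)/(813/104)=6814/813
back: M4=6814/813
back: M3=-703/52−19/104·6814/813=-12236/813
back: M2=4−5/19·-12236/813=6472/813
back: M1=-17/10−1/5·6472/813=-5353/1626
M: M0=0, M1=-5353/1626, M2=6472/813, M3=-12236/813, M4=6814/813, M5=0
seg 0: a=-4, c=M0/2=0, d=(M1−M0)/(6·3)=-5353/29268, b=Δ0−h0·(2M0+M1)/6=9689/3252
seg 1: a=0, c=M1/2=-5353/3252, d=(M2−M1)/(6·2)=2033/2168, b=Δ1−h1·(2M1+M2)/6=-3185/1626
seg 2: a=-3, c=M2/2=3236/813, d=(M3−M2)/(6·2)=-1559/813, b=Δ2−h2·(2M2+M3)/6=2203/813
seg 3: a=3, c=M3/2=-6118/813, d=(M4−M3)/(6·1)=3175/813, b=Δ3−h3·(2M3+M4)/6=-1187/271
seg 4: a=-5, c=M4/2=3407/813, d=(M5−M4)/(6·3)=-3407/7317, b=Δ4−h4·(2M4+M5)/6=-6272/813
t_q=3/4 → seg 0, τ=3/4; S=-4+9689/3252·τ+0·τ²+-5353/29268·τ³=-127833/69376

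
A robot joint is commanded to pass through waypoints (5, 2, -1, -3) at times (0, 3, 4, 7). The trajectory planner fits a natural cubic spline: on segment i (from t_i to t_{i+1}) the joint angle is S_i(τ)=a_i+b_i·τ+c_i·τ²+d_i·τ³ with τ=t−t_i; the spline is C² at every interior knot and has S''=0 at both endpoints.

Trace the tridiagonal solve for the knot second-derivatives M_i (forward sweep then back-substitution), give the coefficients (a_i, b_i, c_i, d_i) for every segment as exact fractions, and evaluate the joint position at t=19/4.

  seg 0: a=5 b=-8/63 c=0 d=-55/567
  seg 1: a=2 b=-173/63 c=-55/63 d=13/21
  seg 2: a=-1 b=-166/63 c=62/63 d=-62/567
S(19/4) = -79/32

Δ: Δ0=-1, Δ1=-3, Δ2=-2/3
row 1: diag=8, rhs=-12; c'=1/8, d'=-3/2
row 2: denom=8−1·1/8=63/8; d'=(14−1·-3/2)/(63/8)=124/63
back: M2=124/63
back: M1=-3/2−1/8·124/63=-110/63
M: M0=0, M1=-110/63, M2=124/63, M3=0
seg 0: a=5, c=M0/2=0, d=(M1−M0)/(6·3)=-55/567, b=Δ0−h0·(2M0+M1)/6=-8/63
seg 1: a=2, c=M1/2=-55/63, d=(M2−M1)/(6·1)=13/21, b=Δ1−h1·(2M1+M2)/6=-173/63
seg 2: a=-1, c=M2/2=62/63, d=(M3−M2)/(6·3)=-62/567, b=Δ2−h2·(2M2+M3)/6=-166/63
t_q=19/4 → seg 2, τ=3/4; S=-1+-166/63·τ+62/63·τ²+-62/567·τ³=-79/32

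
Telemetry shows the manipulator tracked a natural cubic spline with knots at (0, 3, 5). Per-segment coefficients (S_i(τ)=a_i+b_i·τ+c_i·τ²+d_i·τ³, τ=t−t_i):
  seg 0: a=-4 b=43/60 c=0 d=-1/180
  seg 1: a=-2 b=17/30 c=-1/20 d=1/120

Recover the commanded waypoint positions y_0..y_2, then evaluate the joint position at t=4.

y_0 = S_0(0) = a_0 = -4
y_1 = S_1(0) = a_1 = -2
y_2 = S_1(2) = -1
t_q=4 is in segment 1 (τ=1); S_1(τ)=-59/40

y_0=-4 y_1=-2 y_2=-1
S(4) = -59/40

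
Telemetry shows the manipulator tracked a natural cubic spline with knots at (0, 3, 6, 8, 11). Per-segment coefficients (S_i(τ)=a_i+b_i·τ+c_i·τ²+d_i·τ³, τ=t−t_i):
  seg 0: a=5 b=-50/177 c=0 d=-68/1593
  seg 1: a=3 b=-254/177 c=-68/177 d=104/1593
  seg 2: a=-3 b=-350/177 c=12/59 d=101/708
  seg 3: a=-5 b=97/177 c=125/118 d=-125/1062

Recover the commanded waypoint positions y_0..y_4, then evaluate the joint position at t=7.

y_0 = S_0(0) = a_0 = 5
y_1 = S_1(0) = a_1 = 3
y_2 = S_2(0) = a_2 = -3
y_3 = S_3(0) = a_3 = -5
y_4 = S_3(3) = 3
t_q=7 is in segment 2 (τ=1); S_2(τ)=-1093/236

y_0=5 y_1=3 y_2=-3 y_3=-5 y_4=3
S(7) = -1093/236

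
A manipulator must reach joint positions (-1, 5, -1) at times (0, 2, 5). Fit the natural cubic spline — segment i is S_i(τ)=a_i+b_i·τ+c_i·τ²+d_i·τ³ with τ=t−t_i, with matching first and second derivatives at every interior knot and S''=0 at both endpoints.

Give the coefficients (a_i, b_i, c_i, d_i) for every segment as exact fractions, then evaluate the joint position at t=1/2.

  seg 0: a=-1 b=4 c=0 d=-1/4
  seg 1: a=5 b=1 c=-3/2 d=1/6
S(1/2) = 31/32

Δ: Δ0=3, Δ1=-2
row 1: diag=10, rhs=-30; c'=3/10, d'=-3
back: M1=-3
M: M0=0, M1=-3, M2=0
seg 0: a=-1, c=M0/2=0, d=(M1−M0)/(6·2)=-1/4, b=Δ0−h0·(2M0+M1)/6=4
seg 1: a=5, c=M1/2=-3/2, d=(M2−M1)/(6·3)=1/6, b=Δ1−h1·(2M1+M2)/6=1
t_q=1/2 → seg 0, τ=1/2; S=-1+4·τ+0·τ²+-1/4·τ³=31/32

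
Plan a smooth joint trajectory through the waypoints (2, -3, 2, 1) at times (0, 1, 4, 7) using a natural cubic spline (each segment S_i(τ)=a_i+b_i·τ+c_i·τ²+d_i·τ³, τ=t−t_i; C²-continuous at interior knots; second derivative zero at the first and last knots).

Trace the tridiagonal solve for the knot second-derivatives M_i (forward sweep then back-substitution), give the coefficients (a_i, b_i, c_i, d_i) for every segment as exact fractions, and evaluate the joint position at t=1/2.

  seg 0: a=2 b=-521/87 c=0 d=86/87
  seg 1: a=-3 b=-263/87 c=86/29 d=-122/261
  seg 2: a=2 b=187/87 c=-36/29 d=4/29
S(1/2) = -101/116

Δ: Δ0=-5, Δ1=5/3, Δ2=-1/3
row 1: diag=8, rhs=40; c'=3/8, d'=5
row 2: denom=12−3·3/8=87/8; d'=(-12−3·5)/(87/8)=-72/29
back: M2=-72/29
back: M1=5−3/8·-72/29=172/29
M: M0=0, M1=172/29, M2=-72/29, M3=0
seg 0: a=2, c=M0/2=0, d=(M1−M0)/(6·1)=86/87, b=Δ0−h0·(2M0+M1)/6=-521/87
seg 1: a=-3, c=M1/2=86/29, d=(M2−M1)/(6·3)=-122/261, b=Δ1−h1·(2M1+M2)/6=-263/87
seg 2: a=2, c=M2/2=-36/29, d=(M3−M2)/(6·3)=4/29, b=Δ2−h2·(2M2+M3)/6=187/87
t_q=1/2 → seg 0, τ=1/2; S=2+-521/87·τ+0·τ²+86/87·τ³=-101/116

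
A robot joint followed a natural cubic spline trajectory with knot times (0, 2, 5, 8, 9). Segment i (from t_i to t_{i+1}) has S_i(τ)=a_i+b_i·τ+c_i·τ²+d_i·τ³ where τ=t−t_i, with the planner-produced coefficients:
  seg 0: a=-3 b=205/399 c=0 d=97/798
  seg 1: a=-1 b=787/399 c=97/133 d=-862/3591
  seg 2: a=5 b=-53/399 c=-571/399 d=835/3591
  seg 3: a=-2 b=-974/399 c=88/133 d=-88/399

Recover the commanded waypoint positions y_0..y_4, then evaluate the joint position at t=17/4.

y_0 = S_0(0) = a_0 = -3
y_1 = S_1(0) = a_1 = -1
y_2 = S_2(0) = a_2 = 5
y_3 = S_3(0) = a_3 = -2
y_4 = S_3(1) = -4
t_q=17/4 is in segment 1 (τ=9/4); S_1(τ)=18709/4256

y_0=-3 y_1=-1 y_2=5 y_3=-2 y_4=-4
S(17/4) = 18709/4256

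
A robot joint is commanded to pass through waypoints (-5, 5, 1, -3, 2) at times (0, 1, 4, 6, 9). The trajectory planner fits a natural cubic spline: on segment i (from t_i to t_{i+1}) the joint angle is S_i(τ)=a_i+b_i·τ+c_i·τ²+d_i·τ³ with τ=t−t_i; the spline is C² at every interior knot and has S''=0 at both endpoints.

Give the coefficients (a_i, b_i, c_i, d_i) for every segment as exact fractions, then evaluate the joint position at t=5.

Δ: Δ0=10, Δ1=-4/3, Δ2=-2, Δ3=5/3
row 1: diag=8, rhs=-68; c'=3/8, d'=-17/2
row 2: denom=10−3·3/8=71/8; d'=(-4−3·-17/2)/(71/8)=172/71
row 3: denom=10−2·16/71=678/71; d'=(22−2·172/71)/(678/71)=203/113
back: M3=203/113
back: M2=172/71−16/71·203/113=228/113
back: M1=-17/2−3/8·228/113=-1046/113
M: M0=0, M1=-1046/113, M2=228/113, M3=203/113, M4=0
seg 0: a=-5, c=M0/2=0, d=(M1−M0)/(6·1)=-523/339, b=Δ0−h0·(2M0+M1)/6=3913/339
seg 1: a=5, c=M1/2=-523/113, d=(M2−M1)/(6·3)=637/1017, b=Δ1−h1·(2M1+M2)/6=2344/339
seg 2: a=1, c=M2/2=114/113, d=(M3−M2)/(6·2)=-25/1356, b=Δ2−h2·(2M2+M3)/6=-1337/339
seg 3: a=-3, c=M3/2=203/226, d=(M4−M3)/(6·3)=-203/2034, b=Δ3−h3·(2M3+M4)/6=-44/339
t_q=5 → seg 2, τ=1; S=1+-1337/339·τ+114/113·τ²+-25/1356·τ³=-883/452

  seg 0: a=-5 b=3913/339 c=0 d=-523/339
  seg 1: a=5 b=2344/339 c=-523/113 d=637/1017
  seg 2: a=1 b=-1337/339 c=114/113 d=-25/1356
  seg 3: a=-3 b=-44/339 c=203/226 d=-203/2034
S(5) = -883/452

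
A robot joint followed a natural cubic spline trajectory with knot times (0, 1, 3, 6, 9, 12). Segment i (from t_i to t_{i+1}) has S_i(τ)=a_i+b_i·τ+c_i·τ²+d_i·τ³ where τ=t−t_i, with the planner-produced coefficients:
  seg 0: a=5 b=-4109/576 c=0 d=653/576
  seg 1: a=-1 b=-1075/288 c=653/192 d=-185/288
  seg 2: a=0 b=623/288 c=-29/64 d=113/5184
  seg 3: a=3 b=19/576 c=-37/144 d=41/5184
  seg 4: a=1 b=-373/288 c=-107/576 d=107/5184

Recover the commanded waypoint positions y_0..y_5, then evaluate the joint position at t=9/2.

y_0=5 y_1=-1 y_2=0 y_3=3 y_4=1 y_5=-4
S(9/2) = 1177/512

y_0 = S_0(0) = a_0 = 5
y_1 = S_1(0) = a_1 = -1
y_2 = S_2(0) = a_2 = 0
y_3 = S_3(0) = a_3 = 3
y_4 = S_4(0) = a_4 = 1
y_5 = S_4(3) = -4
t_q=9/2 is in segment 2 (τ=3/2); S_2(τ)=1177/512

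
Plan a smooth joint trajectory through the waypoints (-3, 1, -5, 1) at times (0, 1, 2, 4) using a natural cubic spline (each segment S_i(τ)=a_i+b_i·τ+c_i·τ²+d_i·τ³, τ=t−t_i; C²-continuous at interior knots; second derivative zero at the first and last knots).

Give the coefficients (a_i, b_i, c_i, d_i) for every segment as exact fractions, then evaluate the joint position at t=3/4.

  seg 0: a=-3 b=7 c=0 d=-3
  seg 1: a=1 b=-2 c=-9 d=5
  seg 2: a=-5 b=-5 c=6 d=-1
S(3/4) = 63/64

Δ: Δ0=4, Δ1=-6, Δ2=3
row 1: diag=4, rhs=-60; c'=1/4, d'=-15
row 2: denom=6−1·1/4=23/4; d'=(54−1·-15)/(23/4)=12
back: M2=12
back: M1=-15−1/4·12=-18
M: M0=0, M1=-18, M2=12, M3=0
seg 0: a=-3, c=M0/2=0, d=(M1−M0)/(6·1)=-3, b=Δ0−h0·(2M0+M1)/6=7
seg 1: a=1, c=M1/2=-9, d=(M2−M1)/(6·1)=5, b=Δ1−h1·(2M1+M2)/6=-2
seg 2: a=-5, c=M2/2=6, d=(M3−M2)/(6·2)=-1, b=Δ2−h2·(2M2+M3)/6=-5
t_q=3/4 → seg 0, τ=3/4; S=-3+7·τ+0·τ²+-3·τ³=63/64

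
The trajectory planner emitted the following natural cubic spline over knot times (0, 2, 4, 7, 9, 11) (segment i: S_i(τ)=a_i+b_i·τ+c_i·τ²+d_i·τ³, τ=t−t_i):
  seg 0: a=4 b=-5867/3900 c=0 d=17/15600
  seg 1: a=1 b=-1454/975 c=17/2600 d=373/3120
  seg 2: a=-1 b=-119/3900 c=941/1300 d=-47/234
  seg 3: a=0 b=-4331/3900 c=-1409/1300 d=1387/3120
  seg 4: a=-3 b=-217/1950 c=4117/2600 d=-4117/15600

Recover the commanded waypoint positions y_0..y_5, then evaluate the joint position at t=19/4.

y_0 = S_0(0) = a_0 = 4
y_1 = S_1(0) = a_1 = 1
y_2 = S_2(0) = a_2 = -1
y_3 = S_3(0) = a_3 = 0
y_4 = S_4(0) = a_4 = -3
y_5 = S_4(2) = 1
t_q=19/4 is in segment 2 (τ=3/4); S_2(τ)=-29139/41600

y_0=4 y_1=1 y_2=-1 y_3=0 y_4=-3 y_5=1
S(19/4) = -29139/41600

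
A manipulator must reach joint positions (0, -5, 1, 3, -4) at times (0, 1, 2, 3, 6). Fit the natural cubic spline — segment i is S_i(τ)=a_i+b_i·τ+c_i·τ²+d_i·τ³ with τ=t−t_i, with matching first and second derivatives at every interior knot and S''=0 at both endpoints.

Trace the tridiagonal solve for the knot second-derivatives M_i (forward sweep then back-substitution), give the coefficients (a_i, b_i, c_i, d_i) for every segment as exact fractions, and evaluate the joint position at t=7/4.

Δ: Δ0=-5, Δ1=6, Δ2=2, Δ3=-7/3
row 1: diag=4, rhs=66; c'=1/4, d'=33/2
row 2: denom=4−1·1/4=15/4; d'=(-24−1·33/2)/(15/4)=-54/5
row 3: denom=8−1·4/15=116/15; d'=(-26−1·-54/5)/(116/15)=-57/29
back: M3=-57/29
back: M2=-54/5−4/15·-57/29=-298/29
back: M1=33/2−1/4·-298/29=553/29
M: M0=0, M1=553/29, M2=-298/29, M3=-57/29, M4=0
seg 0: a=0, c=M0/2=0, d=(M1−M0)/(6·1)=553/174, b=Δ0−h0·(2M0+M1)/6=-1423/174
seg 1: a=-5, c=M1/2=553/58, d=(M2−M1)/(6·1)=-851/174, b=Δ1−h1·(2M1+M2)/6=118/87
seg 2: a=1, c=M2/2=-149/29, d=(M3−M2)/(6·1)=241/174, b=Δ2−h2·(2M2+M3)/6=1001/174
seg 3: a=3, c=M3/2=-57/58, d=(M4−M3)/(6·3)=19/174, b=Δ3−h3·(2M3+M4)/6=-32/87
t_q=7/4 → seg 1, τ=3/4; S=-5+118/87·τ+553/58·τ²+-851/174·τ³=-2535/3712

  seg 0: a=0 b=-1423/174 c=0 d=553/174
  seg 1: a=-5 b=118/87 c=553/58 d=-851/174
  seg 2: a=1 b=1001/174 c=-149/29 d=241/174
  seg 3: a=3 b=-32/87 c=-57/58 d=19/174
S(7/4) = -2535/3712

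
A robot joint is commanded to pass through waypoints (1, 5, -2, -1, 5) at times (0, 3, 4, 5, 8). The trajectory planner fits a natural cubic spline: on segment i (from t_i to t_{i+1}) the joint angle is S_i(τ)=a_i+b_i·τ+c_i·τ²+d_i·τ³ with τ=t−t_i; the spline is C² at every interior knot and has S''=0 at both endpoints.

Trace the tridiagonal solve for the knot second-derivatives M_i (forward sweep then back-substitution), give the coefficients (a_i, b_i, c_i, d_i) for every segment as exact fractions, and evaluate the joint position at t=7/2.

  seg 0: a=1 b=107/20 c=0 d=-241/540
  seg 1: a=5 b=-67/10 c=-241/60 d=223/60
  seg 2: a=-2 b=-43/12 c=107/15 d=-51/20
  seg 3: a=-1 b=91/30 c=-31/60 d=31/540
S(7/2) = 533/480

Δ: Δ0=4/3, Δ1=-7, Δ2=1, Δ3=2
row 1: diag=8, rhs=-50; c'=1/8, d'=-25/4
row 2: denom=4−1·1/8=31/8; d'=(48−1·-25/4)/(31/8)=14
row 3: denom=8−1·8/31=240/31; d'=(6−1·14)/(240/31)=-31/30
back: M3=-31/30
back: M2=14−8/31·-31/30=214/15
back: M1=-25/4−1/8·214/15=-241/30
M: M0=0, M1=-241/30, M2=214/15, M3=-31/30, M4=0
seg 0: a=1, c=M0/2=0, d=(M1−M0)/(6·3)=-241/540, b=Δ0−h0·(2M0+M1)/6=107/20
seg 1: a=5, c=M1/2=-241/60, d=(M2−M1)/(6·1)=223/60, b=Δ1−h1·(2M1+M2)/6=-67/10
seg 2: a=-2, c=M2/2=107/15, d=(M3−M2)/(6·1)=-51/20, b=Δ2−h2·(2M2+M3)/6=-43/12
seg 3: a=-1, c=M3/2=-31/60, d=(M4−M3)/(6·3)=31/540, b=Δ3−h3·(2M3+M4)/6=91/30
t_q=7/2 → seg 1, τ=1/2; S=5+-67/10·τ+-241/60·τ²+223/60·τ³=533/480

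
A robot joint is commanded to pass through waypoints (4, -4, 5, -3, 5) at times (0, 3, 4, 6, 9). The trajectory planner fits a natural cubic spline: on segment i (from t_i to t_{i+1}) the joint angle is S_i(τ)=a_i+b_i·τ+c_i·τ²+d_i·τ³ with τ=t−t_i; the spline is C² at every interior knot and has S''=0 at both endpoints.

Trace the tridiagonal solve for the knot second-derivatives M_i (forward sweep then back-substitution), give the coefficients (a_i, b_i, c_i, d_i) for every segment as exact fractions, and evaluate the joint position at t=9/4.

Δ: Δ0=-8/3, Δ1=9, Δ2=-4, Δ3=8/3
row 1: diag=8, rhs=70; c'=1/8, d'=35/4
row 2: denom=6−1·1/8=47/8; d'=(-78−1·35/4)/(47/8)=-694/47
row 3: denom=10−2·16/47=438/47; d'=(40−2·-694/47)/(438/47)=1634/219
back: M3=1634/219
back: M2=-694/47−16/47·1634/219=-3790/219
back: M1=35/4−1/8·-3790/219=2390/219
M: M0=0, M1=2390/219, M2=-3790/219, M3=1634/219, M4=0
seg 0: a=4, c=M0/2=0, d=(M1−M0)/(6·3)=1195/1971, b=Δ0−h0·(2M0+M1)/6=-593/73
seg 1: a=-4, c=M1/2=1195/219, d=(M2−M1)/(6·1)=-1030/219, b=Δ1−h1·(2M1+M2)/6=602/73
seg 2: a=5, c=M2/2=-1895/219, d=(M3−M2)/(6·2)=452/219, b=Δ2−h2·(2M2+M3)/6=1106/219
seg 3: a=-3, c=M3/2=817/219, d=(M4−M3)/(6·3)=-817/1971, b=Δ3−h3·(2M3+M4)/6=-350/73
t_q=9/4 → seg 0, τ=9/4; S=4+-593/73·τ+0·τ²+1195/1971·τ³=-34439/4672

  seg 0: a=4 b=-593/73 c=0 d=1195/1971
  seg 1: a=-4 b=602/73 c=1195/219 d=-1030/219
  seg 2: a=5 b=1106/219 c=-1895/219 d=452/219
  seg 3: a=-3 b=-350/73 c=817/219 d=-817/1971
S(9/4) = -34439/4672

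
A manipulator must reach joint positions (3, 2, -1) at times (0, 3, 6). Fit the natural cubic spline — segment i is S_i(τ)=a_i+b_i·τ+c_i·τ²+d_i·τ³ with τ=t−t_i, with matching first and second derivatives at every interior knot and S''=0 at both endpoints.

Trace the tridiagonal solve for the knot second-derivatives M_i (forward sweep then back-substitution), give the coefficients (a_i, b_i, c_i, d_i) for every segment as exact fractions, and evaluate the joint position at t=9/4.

Δ: Δ0=-1/3, Δ1=-1
row 1: diag=12, rhs=-4; c'=1/4, d'=-1/3
back: M1=-1/3
M: M0=0, M1=-1/3, M2=0
seg 0: a=3, c=M0/2=0, d=(M1−M0)/(6·3)=-1/54, b=Δ0−h0·(2M0+M1)/6=-1/6
seg 1: a=2, c=M1/2=-1/6, d=(M2−M1)/(6·3)=1/54, b=Δ1−h1·(2M1+M2)/6=-2/3
t_q=9/4 → seg 0, τ=9/4; S=3+-1/6·τ+0·τ²+-1/54·τ³=309/128

  seg 0: a=3 b=-1/6 c=0 d=-1/54
  seg 1: a=2 b=-2/3 c=-1/6 d=1/54
S(9/4) = 309/128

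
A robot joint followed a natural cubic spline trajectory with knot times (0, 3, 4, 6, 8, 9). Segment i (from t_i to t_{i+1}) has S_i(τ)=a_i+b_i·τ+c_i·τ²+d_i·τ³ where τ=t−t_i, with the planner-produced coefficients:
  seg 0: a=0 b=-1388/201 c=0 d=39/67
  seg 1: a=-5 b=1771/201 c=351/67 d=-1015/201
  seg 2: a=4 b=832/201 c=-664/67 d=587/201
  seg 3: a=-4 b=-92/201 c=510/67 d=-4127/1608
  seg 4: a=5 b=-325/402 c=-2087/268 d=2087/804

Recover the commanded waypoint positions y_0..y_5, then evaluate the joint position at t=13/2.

y_0=0 y_1=-5 y_2=4 y_3=-4 y_4=5 y_5=-1
S(13/2) = -11349/4288

y_0 = S_0(0) = a_0 = 0
y_1 = S_1(0) = a_1 = -5
y_2 = S_2(0) = a_2 = 4
y_3 = S_3(0) = a_3 = -4
y_4 = S_4(0) = a_4 = 5
y_5 = S_4(1) = -1
t_q=13/2 is in segment 3 (τ=1/2); S_3(τ)=-11349/4288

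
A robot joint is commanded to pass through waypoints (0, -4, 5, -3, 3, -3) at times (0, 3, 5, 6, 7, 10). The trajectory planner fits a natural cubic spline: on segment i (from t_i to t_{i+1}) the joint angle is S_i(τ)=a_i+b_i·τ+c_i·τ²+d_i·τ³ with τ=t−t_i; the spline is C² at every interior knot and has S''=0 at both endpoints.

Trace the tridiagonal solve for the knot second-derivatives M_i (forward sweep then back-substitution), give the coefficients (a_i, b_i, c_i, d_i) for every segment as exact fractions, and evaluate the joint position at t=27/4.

Δ: Δ0=-4/3, Δ1=9/2, Δ2=-8, Δ3=6, Δ4=-2
row 1: diag=10, rhs=35; c'=1/5, d'=7/2
row 2: denom=6−2·1/5=28/5; d'=(-75−2·7/2)/(28/5)=-205/14
row 3: denom=4−1·5/28=107/28; d'=(84−1·-205/14)/(107/28)=2762/107
row 4: denom=8−1·28/107=828/107; d'=(-48−1·2762/107)/(828/107)=-3949/414
back: M4=-3949/414
back: M3=2762/107−28/107·-3949/414=5860/207
back: M2=-205/14−5/28·5860/207=-8155/414
back: M1=7/2−1/5·-8155/414=1540/207
M: M0=0, M1=1540/207, M2=-8155/414, M3=5860/207, M4=-3949/414, M5=0
seg 0: a=0, c=M0/2=0, d=(M1−M0)/(6·3)=770/1863, b=Δ0−h0·(2M0+M1)/6=-1046/207
seg 1: a=-4, c=M1/2=770/207, d=(M2−M1)/(6·2)=-3745/1656, b=Δ1−h1·(2M1+M2)/6=1264/207
seg 2: a=5, c=M2/2=-8155/828, d=(M3−M2)/(6·1)=6625/828, b=Δ2−h2·(2M2+M3)/6=-283/46
seg 3: a=-3, c=M3/2=2930/207, d=(M4−M3)/(6·1)=-1741/276, b=Δ3−h3·(2M3+M4)/6=-1529/828
seg 4: a=3, c=M4/2=-3949/828, d=(M5−M4)/(6·3)=3949/7452, b=Δ4−h4·(2M4+M5)/6=3121/414
t_q=27/4 → seg 3, τ=3/4; S=-3+-1529/828·τ+2930/207·τ²+-1741/276·τ³=16177/17664

  seg 0: a=0 b=-1046/207 c=0 d=770/1863
  seg 1: a=-4 b=1264/207 c=770/207 d=-3745/1656
  seg 2: a=5 b=-283/46 c=-8155/828 d=6625/828
  seg 3: a=-3 b=-1529/828 c=2930/207 d=-1741/276
  seg 4: a=3 b=3121/414 c=-3949/828 d=3949/7452
S(27/4) = 16177/17664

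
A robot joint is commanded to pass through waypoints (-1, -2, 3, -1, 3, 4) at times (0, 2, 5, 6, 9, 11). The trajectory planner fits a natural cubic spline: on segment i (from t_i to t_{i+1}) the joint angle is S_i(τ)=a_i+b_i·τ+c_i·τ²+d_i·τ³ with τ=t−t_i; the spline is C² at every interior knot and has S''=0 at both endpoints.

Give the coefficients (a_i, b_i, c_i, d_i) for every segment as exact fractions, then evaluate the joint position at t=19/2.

  seg 0: a=-1 b=-15275/9882 c=0 d=5167/19764
  seg 1: a=-2 b=15727/9882 c=5167/3294 d=-22880/44469
  seg 2: a=3 b=-28547/9882 c=-30259/9882 d=119/61
  seg 3: a=-1 b=-31231/9882 c=27575/9882 d=-19159/44469
  seg 4: a=3 b=19265/9882 c=-3581/3294 d=3581/19764
S(19/2) = 196355/52704

Δ: Δ0=-1/2, Δ1=5/3, Δ2=-4, Δ3=4/3, Δ4=1/2
row 1: diag=10, rhs=13; c'=3/10, d'=13/10
row 2: denom=8−3·3/10=71/10; d'=(-34−3·13/10)/(71/10)=-379/71
row 3: denom=8−1·10/71=558/71; d'=(32−1·-379/71)/(558/71)=2651/558
row 4: denom=10−3·71/186=549/62; d'=(-5−3·2651/558)/(549/62)=-3581/1647
back: M4=-3581/1647
back: M3=2651/558−71/186·-3581/1647=27575/4941
back: M2=-379/71−10/71·27575/4941=-30259/4941
back: M1=13/10−3/10·-30259/4941=5167/1647
M: M0=0, M1=5167/1647, M2=-30259/4941, M3=27575/4941, M4=-3581/1647, M5=0
seg 0: a=-1, c=M0/2=0, d=(M1−M0)/(6·2)=5167/19764, b=Δ0−h0·(2M0+M1)/6=-15275/9882
seg 1: a=-2, c=M1/2=5167/3294, d=(M2−M1)/(6·3)=-22880/44469, b=Δ1−h1·(2M1+M2)/6=15727/9882
seg 2: a=3, c=M2/2=-30259/9882, d=(M3−M2)/(6·1)=119/61, b=Δ2−h2·(2M2+M3)/6=-28547/9882
seg 3: a=-1, c=M3/2=27575/9882, d=(M4−M3)/(6·3)=-19159/44469, b=Δ3−h3·(2M3+M4)/6=-31231/9882
seg 4: a=3, c=M4/2=-3581/3294, d=(M5−M4)/(6·2)=3581/19764, b=Δ4−h4·(2M4+M5)/6=19265/9882
t_q=19/2 → seg 4, τ=1/2; S=3+19265/9882·τ+-3581/3294·τ²+3581/19764·τ³=196355/52704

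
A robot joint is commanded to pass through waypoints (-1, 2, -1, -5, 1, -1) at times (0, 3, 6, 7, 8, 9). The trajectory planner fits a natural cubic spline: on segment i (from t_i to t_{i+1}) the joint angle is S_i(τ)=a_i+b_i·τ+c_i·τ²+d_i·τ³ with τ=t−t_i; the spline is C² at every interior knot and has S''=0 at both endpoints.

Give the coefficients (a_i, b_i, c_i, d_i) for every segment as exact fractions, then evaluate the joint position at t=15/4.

  seg 0: a=-1 b=372/419 c=0 d=47/3771
  seg 1: a=2 b=513/419 c=47/419 d=-1073/3771
  seg 2: a=-1 b=-2424/419 c=-1026/419 d=1774/419
  seg 3: a=-5 b=846/419 c=4296/419 d=-2628/419
  seg 4: a=1 b=1554/419 c=-3588/419 d=1196/419
S(15/4) = 76729/26816

Δ: Δ0=1, Δ1=-1, Δ2=-4, Δ3=6, Δ4=-2
row 1: diag=12, rhs=-12; c'=1/4, d'=-1
row 2: denom=8−3·1/4=29/4; d'=(-18−3·-1)/(29/4)=-60/29
row 3: denom=4−1·4/29=112/29; d'=(60−1·-60/29)/(112/29)=225/14
row 4: denom=4−1·29/112=419/112; d'=(-48−1·225/14)/(419/112)=-7176/419
back: M4=-7176/419
back: M3=225/14−29/112·-7176/419=8592/419
back: M2=-60/29−4/29·8592/419=-2052/419
back: M1=-1−1/4·-2052/419=94/419
M: M0=0, M1=94/419, M2=-2052/419, M3=8592/419, M4=-7176/419, M5=0
seg 0: a=-1, c=M0/2=0, d=(M1−M0)/(6·3)=47/3771, b=Δ0−h0·(2M0+M1)/6=372/419
seg 1: a=2, c=M1/2=47/419, d=(M2−M1)/(6·3)=-1073/3771, b=Δ1−h1·(2M1+M2)/6=513/419
seg 2: a=-1, c=M2/2=-1026/419, d=(M3−M2)/(6·1)=1774/419, b=Δ2−h2·(2M2+M3)/6=-2424/419
seg 3: a=-5, c=M3/2=4296/419, d=(M4−M3)/(6·1)=-2628/419, b=Δ3−h3·(2M3+M4)/6=846/419
seg 4: a=1, c=M4/2=-3588/419, d=(M5−M4)/(6·1)=1196/419, b=Δ4−h4·(2M4+M5)/6=1554/419
t_q=15/4 → seg 1, τ=3/4; S=2+513/419·τ+47/419·τ²+-1073/3771·τ³=76729/26816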